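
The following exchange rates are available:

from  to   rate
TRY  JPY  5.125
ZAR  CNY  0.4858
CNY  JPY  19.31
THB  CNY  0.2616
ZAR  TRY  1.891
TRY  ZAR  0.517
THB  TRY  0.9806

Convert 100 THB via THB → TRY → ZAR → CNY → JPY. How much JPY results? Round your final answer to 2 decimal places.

475.58

100 THB × 0.9806 = 98.06 TRY
98.06 TRY × 0.517 = 50.69702 ZAR
50.69702 ZAR × 0.4858 = 24.628612316 CNY
24.628612316 CNY × 19.31 = 475.57850382196 JPY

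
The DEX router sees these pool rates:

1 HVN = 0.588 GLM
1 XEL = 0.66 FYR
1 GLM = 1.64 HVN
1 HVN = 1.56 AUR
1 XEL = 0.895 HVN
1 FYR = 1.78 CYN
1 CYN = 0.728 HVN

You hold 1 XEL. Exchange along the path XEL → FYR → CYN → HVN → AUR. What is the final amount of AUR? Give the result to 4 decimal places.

1 XEL × 0.66 = 0.66 FYR
0.66 FYR × 1.78 = 1.1748 CYN
1.1748 CYN × 0.728 = 0.8552544 HVN
0.8552544 HVN × 1.56 = 1.334196864 AUR

1.3342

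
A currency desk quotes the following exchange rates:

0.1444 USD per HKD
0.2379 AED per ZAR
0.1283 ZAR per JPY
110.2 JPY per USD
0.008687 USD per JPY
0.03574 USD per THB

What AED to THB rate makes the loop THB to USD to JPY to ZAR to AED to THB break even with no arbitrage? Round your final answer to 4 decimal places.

Known legs of the cycle: 0.03574 × 110.2 × 0.1283 × 0.2379 = 0.12021460702836
For no arbitrage the full-cycle product must be 1, so the missing rate is 1 / 0.12021460702836 ≈ 8.318457.

8.3185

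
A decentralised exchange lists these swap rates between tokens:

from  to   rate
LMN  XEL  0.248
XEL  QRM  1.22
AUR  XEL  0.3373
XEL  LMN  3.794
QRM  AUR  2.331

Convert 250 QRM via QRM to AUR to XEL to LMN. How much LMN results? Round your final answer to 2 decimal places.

745.75

250 QRM × 2.331 = 582.75 AUR
582.75 AUR × 0.3373 = 196.561575 XEL
196.561575 XEL × 3.794 = 745.75461555 LMN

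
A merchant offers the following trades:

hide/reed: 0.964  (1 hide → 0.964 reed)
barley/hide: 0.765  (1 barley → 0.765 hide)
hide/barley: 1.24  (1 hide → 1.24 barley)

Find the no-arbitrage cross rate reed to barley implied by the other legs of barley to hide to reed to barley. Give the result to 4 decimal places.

Known legs of the cycle: 0.765 × 0.964 = 0.73746
For no arbitrage the full-cycle product must be 1, so the missing rate is 1 / 0.73746 ≈ 1.356006.

1.3560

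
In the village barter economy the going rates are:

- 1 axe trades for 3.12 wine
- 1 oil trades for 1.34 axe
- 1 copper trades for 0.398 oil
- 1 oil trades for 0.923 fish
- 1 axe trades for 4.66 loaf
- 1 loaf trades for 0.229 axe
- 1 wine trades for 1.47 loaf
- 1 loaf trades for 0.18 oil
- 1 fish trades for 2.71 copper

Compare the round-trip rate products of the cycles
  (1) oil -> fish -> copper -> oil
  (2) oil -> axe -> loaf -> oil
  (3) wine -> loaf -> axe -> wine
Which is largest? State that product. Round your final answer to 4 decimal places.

1.1240

(1) 0.923 × 2.71 × 0.398 = 0.99553
(2) 1.34 × 4.66 × 0.18 = 1.12399
(3) 1.47 × 0.229 × 3.12 = 1.05029
Highest is cycle (2) at 1.1240 (>1, arbitrage).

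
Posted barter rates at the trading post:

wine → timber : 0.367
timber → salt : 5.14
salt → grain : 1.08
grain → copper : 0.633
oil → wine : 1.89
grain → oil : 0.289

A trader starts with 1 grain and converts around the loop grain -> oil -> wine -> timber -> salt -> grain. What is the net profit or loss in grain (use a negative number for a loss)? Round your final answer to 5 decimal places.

0.11279

1 grain × 0.289 = 0.289 oil
0.289 oil × 1.89 = 0.54621 wine
0.54621 wine × 0.367 = 0.20045907 timber
0.20045907 timber × 5.14 = 1.0303596198 salt
1.0303596198 salt × 1.08 = 1.112788389384 grain
Net change: 1.112788389384 − 1 = 0.112788389384 grain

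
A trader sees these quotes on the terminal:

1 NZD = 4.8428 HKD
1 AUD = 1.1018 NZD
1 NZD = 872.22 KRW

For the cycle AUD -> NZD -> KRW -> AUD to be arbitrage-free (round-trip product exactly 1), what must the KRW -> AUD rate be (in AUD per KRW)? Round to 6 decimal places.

0.001041

Known legs of the cycle: 1.1018 × 872.22 = 961.011996
For no arbitrage the full-cycle product must be 1, so the missing rate is 1 / 961.011996 ≈ 0.00104057.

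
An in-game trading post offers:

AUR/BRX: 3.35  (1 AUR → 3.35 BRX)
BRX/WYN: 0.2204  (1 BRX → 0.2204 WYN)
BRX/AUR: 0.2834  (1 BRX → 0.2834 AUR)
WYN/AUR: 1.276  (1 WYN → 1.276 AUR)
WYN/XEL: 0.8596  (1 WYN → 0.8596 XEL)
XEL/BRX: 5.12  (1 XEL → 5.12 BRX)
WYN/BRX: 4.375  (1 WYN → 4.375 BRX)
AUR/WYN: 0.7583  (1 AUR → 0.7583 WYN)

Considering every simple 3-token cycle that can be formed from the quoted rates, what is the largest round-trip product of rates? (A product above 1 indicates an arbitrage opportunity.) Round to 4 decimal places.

0.9700

WYN→XEL→BRX→WYN: 0.8596 × 5.12 × 0.2204 = 0.97001
AUR→BRX→WYN→AUR: 3.35 × 0.2204 × 1.276 = 0.94212
AUR→WYN→BRX→AUR: 0.7583 × 4.375 × 0.2834 = 0.94020
Maximum is WYN→XEL→BRX→WYN at 0.9700; no arbitrage — every cycle loses value.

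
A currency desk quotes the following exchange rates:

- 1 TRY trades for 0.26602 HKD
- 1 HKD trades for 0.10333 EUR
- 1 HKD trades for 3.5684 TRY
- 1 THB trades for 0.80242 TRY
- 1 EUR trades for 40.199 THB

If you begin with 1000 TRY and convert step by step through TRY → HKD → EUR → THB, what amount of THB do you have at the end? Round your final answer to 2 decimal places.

1104.98

1000 TRY × 0.26602 = 266.02 HKD
266.02 HKD × 0.10333 = 27.4878466 EUR
27.4878466 EUR × 40.199 = 1104.9839454734 THB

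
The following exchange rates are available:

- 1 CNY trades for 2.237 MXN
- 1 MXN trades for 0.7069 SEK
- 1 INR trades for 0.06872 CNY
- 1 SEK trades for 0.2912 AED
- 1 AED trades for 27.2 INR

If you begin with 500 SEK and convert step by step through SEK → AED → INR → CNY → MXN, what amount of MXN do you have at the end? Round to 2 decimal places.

500 SEK × 0.2912 = 145.6 AED
145.6 AED × 27.2 = 3960.32 INR
3960.32 INR × 0.06872 = 272.1531904 CNY
272.1531904 CNY × 2.237 = 608.8066869248 MXN

608.81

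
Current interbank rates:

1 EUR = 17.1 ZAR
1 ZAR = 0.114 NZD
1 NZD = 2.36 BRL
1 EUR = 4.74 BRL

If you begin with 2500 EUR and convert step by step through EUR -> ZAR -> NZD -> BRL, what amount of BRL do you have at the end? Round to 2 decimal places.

11501.46

2500 EUR × 17.1 = 42750 ZAR
42750 ZAR × 0.114 = 4873.5 NZD
4873.5 NZD × 2.36 = 11501.46 BRL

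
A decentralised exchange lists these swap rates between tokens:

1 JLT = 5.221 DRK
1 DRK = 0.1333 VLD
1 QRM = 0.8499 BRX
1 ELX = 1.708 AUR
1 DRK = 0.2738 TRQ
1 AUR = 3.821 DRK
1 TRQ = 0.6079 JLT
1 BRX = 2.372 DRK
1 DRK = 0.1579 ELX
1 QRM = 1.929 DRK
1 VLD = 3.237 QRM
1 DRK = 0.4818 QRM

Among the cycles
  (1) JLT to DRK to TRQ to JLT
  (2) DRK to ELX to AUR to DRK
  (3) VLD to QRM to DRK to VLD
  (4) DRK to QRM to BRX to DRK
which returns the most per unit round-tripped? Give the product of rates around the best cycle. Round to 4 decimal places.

1.0305

(1) 5.221 × 0.2738 × 0.6079 = 0.86900
(2) 0.1579 × 1.708 × 3.821 = 1.03050
(3) 3.237 × 1.929 × 0.1333 = 0.83235
(4) 0.4818 × 0.8499 × 2.372 = 0.97129
Highest is cycle (2) at 1.0305 (>1, arbitrage).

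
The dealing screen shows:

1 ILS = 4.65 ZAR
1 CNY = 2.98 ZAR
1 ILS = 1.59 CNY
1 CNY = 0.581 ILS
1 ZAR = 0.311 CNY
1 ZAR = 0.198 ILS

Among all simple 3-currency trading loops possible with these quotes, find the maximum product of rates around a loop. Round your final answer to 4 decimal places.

ILS→CNY→ZAR→ILS: 1.59 × 2.98 × 0.198 = 0.93816
ILS→ZAR→CNY→ILS: 4.65 × 0.311 × 0.581 = 0.84021
Maximum is ILS→CNY→ZAR→ILS at 0.9382; no arbitrage — every cycle loses value.

0.9382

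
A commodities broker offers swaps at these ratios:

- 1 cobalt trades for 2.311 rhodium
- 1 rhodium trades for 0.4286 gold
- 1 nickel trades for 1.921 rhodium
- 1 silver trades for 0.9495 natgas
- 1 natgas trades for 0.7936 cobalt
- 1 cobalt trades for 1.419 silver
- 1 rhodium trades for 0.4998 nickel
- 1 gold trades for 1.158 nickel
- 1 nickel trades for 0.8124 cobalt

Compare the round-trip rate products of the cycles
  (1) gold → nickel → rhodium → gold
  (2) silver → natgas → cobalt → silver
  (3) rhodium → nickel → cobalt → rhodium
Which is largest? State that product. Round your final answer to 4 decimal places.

1.0692

(1) 1.158 × 1.921 × 0.4286 = 0.95343
(2) 0.9495 × 0.7936 × 1.419 = 1.06925
(3) 0.4998 × 0.8124 × 2.311 = 0.93835
Highest is cycle (2) at 1.0692 (>1, arbitrage).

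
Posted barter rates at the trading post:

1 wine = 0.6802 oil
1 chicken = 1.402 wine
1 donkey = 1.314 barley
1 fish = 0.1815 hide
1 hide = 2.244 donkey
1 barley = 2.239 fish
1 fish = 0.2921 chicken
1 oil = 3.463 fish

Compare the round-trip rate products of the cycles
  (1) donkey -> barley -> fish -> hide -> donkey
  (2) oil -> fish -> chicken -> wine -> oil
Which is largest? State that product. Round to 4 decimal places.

(1) 1.314 × 2.239 × 0.1815 × 2.244 = 1.19825
(2) 3.463 × 0.2921 × 1.402 × 0.6802 = 0.96465
Highest is cycle (1) at 1.1983 (>1, arbitrage).

1.1983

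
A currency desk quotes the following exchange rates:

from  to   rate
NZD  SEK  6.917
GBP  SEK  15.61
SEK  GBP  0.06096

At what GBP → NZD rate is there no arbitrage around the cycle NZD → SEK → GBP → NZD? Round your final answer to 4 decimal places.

Known legs of the cycle: 6.917 × 0.06096 = 0.42166032
For no arbitrage the full-cycle product must be 1, so the missing rate is 1 / 0.42166032 ≈ 2.371577.

2.3716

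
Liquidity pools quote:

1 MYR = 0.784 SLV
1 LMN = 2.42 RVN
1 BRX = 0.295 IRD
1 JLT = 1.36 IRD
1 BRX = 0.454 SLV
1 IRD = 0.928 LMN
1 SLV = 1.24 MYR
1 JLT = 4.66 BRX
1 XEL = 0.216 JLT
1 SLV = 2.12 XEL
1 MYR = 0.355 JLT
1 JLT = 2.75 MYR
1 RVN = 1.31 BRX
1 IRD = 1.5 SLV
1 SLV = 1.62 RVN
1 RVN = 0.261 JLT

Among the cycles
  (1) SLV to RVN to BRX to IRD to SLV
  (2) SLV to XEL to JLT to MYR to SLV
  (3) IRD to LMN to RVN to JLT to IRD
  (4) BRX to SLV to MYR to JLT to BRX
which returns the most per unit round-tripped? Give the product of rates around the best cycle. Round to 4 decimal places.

0.9873

(1) 1.62 × 1.31 × 0.295 × 1.5 = 0.93907
(2) 2.12 × 0.216 × 2.75 × 0.784 = 0.98728
(3) 0.928 × 2.42 × 0.261 × 1.36 = 0.79715
(4) 0.454 × 1.24 × 0.355 × 4.66 = 0.93130
Highest is cycle (2) at 0.9873 (≤1, no arbitrage).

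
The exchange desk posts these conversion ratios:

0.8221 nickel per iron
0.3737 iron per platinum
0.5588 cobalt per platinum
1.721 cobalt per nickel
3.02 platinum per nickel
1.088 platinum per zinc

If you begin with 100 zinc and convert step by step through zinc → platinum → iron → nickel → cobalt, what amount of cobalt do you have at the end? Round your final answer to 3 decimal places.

100 zinc × 1.088 = 108.8 platinum
108.8 platinum × 0.3737 = 40.65856 iron
40.65856 iron × 0.8221 = 33.425402176 nickel
33.425402176 nickel × 1.721 = 57.525117144896 cobalt

57.525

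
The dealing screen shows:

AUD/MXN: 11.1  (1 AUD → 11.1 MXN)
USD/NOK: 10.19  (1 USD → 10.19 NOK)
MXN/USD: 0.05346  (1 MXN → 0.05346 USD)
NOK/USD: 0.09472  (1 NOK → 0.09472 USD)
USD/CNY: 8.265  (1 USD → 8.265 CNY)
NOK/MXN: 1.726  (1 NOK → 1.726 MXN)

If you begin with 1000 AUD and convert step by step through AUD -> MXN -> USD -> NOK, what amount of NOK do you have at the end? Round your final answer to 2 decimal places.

6046.81

1000 AUD × 11.1 = 11100 MXN
11100 MXN × 0.05346 = 593.406 USD
593.406 USD × 10.19 = 6046.80714 NOK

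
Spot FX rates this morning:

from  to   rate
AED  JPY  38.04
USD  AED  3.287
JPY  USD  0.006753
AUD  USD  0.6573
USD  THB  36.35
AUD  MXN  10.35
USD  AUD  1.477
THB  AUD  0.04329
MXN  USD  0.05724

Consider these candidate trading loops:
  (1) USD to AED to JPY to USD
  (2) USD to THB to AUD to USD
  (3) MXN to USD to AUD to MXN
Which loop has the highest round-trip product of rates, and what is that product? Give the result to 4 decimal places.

1.0343

(1) 3.287 × 38.04 × 0.006753 = 0.84438
(2) 36.35 × 0.04329 × 0.6573 = 1.03432
(3) 0.05724 × 1.477 × 10.35 = 0.87503
Highest is cycle (2) at 1.0343 (>1, arbitrage).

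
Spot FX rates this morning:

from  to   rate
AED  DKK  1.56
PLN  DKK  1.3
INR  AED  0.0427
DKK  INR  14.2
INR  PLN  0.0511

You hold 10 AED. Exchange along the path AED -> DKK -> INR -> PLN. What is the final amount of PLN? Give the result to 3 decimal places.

11.320

10 AED × 1.56 = 15.6 DKK
15.6 DKK × 14.2 = 221.52 INR
221.52 INR × 0.0511 = 11.319672 PLN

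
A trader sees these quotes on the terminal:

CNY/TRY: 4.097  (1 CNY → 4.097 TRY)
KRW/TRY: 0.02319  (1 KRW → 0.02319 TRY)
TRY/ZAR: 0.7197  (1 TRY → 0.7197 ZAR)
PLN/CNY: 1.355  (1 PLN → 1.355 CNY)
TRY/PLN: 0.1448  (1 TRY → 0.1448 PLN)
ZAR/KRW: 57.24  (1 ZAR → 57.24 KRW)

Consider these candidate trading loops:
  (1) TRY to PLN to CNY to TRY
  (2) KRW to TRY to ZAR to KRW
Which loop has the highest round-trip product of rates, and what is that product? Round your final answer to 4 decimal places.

0.9553

(1) 0.1448 × 1.355 × 4.097 = 0.80385
(2) 0.02319 × 0.7197 × 57.24 = 0.95533
Highest is cycle (2) at 0.9553 (≤1, no arbitrage).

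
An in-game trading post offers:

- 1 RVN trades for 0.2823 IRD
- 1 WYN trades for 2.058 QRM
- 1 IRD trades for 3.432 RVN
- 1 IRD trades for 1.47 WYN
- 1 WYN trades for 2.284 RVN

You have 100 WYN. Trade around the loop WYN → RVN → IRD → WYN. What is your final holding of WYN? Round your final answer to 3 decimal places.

100 WYN × 2.284 = 228.4 RVN
228.4 RVN × 0.2823 = 64.47732 IRD
64.47732 IRD × 1.47 = 94.7816604 WYN

94.782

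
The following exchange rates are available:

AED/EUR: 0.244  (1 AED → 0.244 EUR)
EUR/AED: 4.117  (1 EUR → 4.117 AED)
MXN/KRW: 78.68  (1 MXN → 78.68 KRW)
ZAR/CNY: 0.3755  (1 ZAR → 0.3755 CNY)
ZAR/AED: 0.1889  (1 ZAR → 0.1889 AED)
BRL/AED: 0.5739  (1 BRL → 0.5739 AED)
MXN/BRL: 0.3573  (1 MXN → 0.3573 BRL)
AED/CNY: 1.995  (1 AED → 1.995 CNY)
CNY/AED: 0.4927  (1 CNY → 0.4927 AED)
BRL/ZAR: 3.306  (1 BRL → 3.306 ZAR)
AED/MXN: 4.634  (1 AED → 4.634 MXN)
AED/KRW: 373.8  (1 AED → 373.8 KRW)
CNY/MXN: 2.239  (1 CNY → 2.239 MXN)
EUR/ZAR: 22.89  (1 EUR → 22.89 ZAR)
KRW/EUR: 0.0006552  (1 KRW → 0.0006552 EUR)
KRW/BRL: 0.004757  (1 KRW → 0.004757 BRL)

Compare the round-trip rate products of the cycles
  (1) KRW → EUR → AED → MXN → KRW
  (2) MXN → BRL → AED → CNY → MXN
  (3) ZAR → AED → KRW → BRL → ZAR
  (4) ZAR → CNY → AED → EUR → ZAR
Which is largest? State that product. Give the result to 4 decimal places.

(1) 0.0006552 × 4.117 × 4.634 × 78.68 = 0.98350
(2) 0.3573 × 0.5739 × 1.995 × 2.239 = 0.91594
(3) 0.1889 × 373.8 × 0.004757 × 3.306 = 1.11047
(4) 0.3755 × 0.4927 × 0.244 × 22.89 = 1.03330
Highest is cycle (3) at 1.1105 (>1, arbitrage).

1.1105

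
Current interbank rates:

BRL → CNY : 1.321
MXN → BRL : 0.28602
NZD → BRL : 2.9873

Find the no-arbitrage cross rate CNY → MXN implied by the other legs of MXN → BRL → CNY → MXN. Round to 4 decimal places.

2.6467

Known legs of the cycle: 0.28602 × 1.321 = 0.37783242
For no arbitrage the full-cycle product must be 1, so the missing rate is 1 / 0.37783242 ≈ 2.646676.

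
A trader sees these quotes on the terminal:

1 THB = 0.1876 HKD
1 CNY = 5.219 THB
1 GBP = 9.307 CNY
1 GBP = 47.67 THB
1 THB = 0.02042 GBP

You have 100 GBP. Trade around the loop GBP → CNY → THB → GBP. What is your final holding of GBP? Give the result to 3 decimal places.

99.187

100 GBP × 9.307 = 930.7 CNY
930.7 CNY × 5.219 = 4857.3233 THB
4857.3233 THB × 0.02042 = 99.186541786 GBP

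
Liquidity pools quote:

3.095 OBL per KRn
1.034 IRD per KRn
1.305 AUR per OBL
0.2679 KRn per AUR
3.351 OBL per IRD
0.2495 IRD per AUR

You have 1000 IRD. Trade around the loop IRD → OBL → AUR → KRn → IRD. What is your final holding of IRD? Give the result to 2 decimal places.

1211.37

1000 IRD × 3.351 = 3351 OBL
3351 OBL × 1.305 = 4373.055 AUR
4373.055 AUR × 0.2679 = 1171.5414345 KRn
1171.5414345 KRn × 1.034 = 1211.373843273 IRD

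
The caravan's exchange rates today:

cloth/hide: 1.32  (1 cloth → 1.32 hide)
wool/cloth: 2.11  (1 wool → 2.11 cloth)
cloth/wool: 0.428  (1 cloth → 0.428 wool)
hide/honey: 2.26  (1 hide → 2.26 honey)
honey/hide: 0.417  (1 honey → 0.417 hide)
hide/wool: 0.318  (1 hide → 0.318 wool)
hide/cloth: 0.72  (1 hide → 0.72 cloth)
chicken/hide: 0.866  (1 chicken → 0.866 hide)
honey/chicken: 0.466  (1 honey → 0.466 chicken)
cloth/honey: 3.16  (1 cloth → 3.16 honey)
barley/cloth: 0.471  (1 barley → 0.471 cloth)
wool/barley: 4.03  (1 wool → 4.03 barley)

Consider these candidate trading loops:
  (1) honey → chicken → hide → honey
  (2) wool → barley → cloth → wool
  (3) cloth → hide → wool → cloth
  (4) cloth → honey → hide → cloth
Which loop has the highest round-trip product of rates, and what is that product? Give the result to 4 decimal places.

0.9488

(1) 0.466 × 0.866 × 2.26 = 0.91204
(2) 4.03 × 0.471 × 0.428 = 0.81240
(3) 1.32 × 0.318 × 2.11 = 0.88569
(4) 3.16 × 0.417 × 0.72 = 0.94876
Highest is cycle (4) at 0.9488 (≤1, no arbitrage).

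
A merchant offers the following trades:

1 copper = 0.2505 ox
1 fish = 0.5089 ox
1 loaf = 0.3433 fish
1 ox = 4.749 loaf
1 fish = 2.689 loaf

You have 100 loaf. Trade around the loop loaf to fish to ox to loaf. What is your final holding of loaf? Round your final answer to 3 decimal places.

82.968

100 loaf × 0.3433 = 34.33 fish
34.33 fish × 0.5089 = 17.470537 ox
17.470537 ox × 4.749 = 82.967580213 loaf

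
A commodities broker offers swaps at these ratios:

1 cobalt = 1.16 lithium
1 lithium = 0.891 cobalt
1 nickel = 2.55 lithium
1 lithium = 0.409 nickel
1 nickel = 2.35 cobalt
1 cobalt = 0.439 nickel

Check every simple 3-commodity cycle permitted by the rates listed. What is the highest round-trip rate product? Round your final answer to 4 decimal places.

nickel→cobalt→lithium→nickel: 2.35 × 1.16 × 0.409 = 1.11493
nickel→lithium→cobalt→nickel: 2.55 × 0.891 × 0.439 = 0.99743
Maximum is nickel→cobalt→lithium→nickel at 1.1149; arbitrage exists.

1.1149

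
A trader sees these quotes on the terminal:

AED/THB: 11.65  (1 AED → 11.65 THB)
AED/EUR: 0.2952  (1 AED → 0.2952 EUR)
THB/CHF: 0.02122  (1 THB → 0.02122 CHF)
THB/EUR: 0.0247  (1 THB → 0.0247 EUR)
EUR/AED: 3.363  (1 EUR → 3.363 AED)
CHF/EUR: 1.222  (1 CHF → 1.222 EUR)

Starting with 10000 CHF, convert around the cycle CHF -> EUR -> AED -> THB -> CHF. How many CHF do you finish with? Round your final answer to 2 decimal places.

10000 CHF × 1.222 = 12220 EUR
12220 EUR × 3.363 = 41095.86 AED
41095.86 AED × 11.65 = 478766.769 THB
478766.769 THB × 0.02122 = 10159.43083818 CHF

10159.43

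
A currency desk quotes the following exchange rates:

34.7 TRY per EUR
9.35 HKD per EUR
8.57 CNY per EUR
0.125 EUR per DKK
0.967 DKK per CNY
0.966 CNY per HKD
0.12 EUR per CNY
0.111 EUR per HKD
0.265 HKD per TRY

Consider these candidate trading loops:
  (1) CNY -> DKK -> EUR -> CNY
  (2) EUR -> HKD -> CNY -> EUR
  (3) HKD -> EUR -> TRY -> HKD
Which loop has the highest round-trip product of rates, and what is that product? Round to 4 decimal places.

1.0839

(1) 0.967 × 0.125 × 8.57 = 1.03590
(2) 9.35 × 0.966 × 0.12 = 1.08385
(3) 0.111 × 34.7 × 0.265 = 1.02070
Highest is cycle (2) at 1.0839 (>1, arbitrage).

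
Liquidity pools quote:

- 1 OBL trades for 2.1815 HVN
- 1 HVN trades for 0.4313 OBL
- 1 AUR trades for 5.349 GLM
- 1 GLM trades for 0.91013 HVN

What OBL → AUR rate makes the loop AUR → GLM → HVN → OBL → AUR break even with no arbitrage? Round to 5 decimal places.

0.47626

Known legs of the cycle: 5.349 × 0.91013 × 0.4313 = 2.099691480081
For no arbitrage the full-cycle product must be 1, so the missing rate is 1 / 2.099691480081 ≈ 0.4762604.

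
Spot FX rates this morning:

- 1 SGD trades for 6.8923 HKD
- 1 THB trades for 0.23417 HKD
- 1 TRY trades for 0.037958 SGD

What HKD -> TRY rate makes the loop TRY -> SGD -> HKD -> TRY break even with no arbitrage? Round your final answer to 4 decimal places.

3.8224

Known legs of the cycle: 0.037958 × 6.8923 = 0.2616179234
For no arbitrage the full-cycle product must be 1, so the missing rate is 1 / 0.2616179234 ≈ 3.822368.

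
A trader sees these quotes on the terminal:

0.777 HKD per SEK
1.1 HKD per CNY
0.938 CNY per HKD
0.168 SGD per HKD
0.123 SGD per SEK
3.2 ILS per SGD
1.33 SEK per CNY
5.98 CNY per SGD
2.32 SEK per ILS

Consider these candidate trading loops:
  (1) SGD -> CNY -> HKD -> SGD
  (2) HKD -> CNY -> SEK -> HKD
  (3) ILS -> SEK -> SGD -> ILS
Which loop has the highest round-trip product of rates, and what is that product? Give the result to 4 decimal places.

(1) 5.98 × 1.1 × 0.168 = 1.10510
(2) 0.938 × 1.33 × 0.777 = 0.96934
(3) 2.32 × 0.123 × 3.2 = 0.91315
Highest is cycle (1) at 1.1051 (>1, arbitrage).

1.1051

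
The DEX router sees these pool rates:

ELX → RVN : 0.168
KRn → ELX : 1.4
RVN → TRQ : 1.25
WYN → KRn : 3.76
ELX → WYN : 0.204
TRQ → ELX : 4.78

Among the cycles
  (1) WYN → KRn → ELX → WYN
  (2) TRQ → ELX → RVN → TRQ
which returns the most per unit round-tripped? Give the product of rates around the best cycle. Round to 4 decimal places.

1.0739

(1) 3.76 × 1.4 × 0.204 = 1.07386
(2) 4.78 × 0.168 × 1.25 = 1.00380
Highest is cycle (1) at 1.0739 (>1, arbitrage).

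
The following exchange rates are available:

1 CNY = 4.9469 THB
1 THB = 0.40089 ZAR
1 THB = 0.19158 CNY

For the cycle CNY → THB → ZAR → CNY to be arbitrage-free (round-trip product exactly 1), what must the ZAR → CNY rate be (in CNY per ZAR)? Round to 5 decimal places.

Known legs of the cycle: 4.9469 × 0.40089 = 1.983162741
For no arbitrage the full-cycle product must be 1, so the missing rate is 1 / 1.983162741 ≈ 0.5042451.

0.50425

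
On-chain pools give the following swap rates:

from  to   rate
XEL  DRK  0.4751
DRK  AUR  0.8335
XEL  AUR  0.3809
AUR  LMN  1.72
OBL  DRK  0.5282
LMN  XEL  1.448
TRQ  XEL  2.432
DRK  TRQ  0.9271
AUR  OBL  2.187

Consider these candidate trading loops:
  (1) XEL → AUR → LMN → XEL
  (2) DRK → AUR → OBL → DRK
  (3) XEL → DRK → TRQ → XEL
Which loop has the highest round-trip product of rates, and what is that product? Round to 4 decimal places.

(1) 0.3809 × 1.72 × 1.448 = 0.94865
(2) 0.8335 × 2.187 × 0.5282 = 0.96284
(3) 0.4751 × 0.9271 × 2.432 = 1.07121
Highest is cycle (3) at 1.0712 (>1, arbitrage).

1.0712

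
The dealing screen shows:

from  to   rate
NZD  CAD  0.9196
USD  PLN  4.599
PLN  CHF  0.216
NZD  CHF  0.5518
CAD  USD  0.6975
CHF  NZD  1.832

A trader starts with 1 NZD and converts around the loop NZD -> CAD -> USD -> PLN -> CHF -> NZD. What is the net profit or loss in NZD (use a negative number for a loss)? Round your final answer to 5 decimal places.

1 NZD × 0.9196 = 0.9196 CAD
0.9196 CAD × 0.6975 = 0.641421 USD
0.641421 USD × 4.599 = 2.949895179 PLN
2.949895179 PLN × 0.216 = 0.637177358664 CHF
0.637177358664 CHF × 1.832 = 1.167308921072448 NZD
Net change: 1.167308921072448 − 1 = 0.167308921072448 NZD

0.16731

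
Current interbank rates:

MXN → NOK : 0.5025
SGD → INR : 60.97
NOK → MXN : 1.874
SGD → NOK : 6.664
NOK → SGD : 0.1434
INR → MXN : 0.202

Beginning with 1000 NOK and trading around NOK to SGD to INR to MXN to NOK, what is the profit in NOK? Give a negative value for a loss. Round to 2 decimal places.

-112.53

1000 NOK × 0.1434 = 143.4 SGD
143.4 SGD × 60.97 = 8743.098 INR
8743.098 INR × 0.202 = 1766.105796 MXN
1766.105796 MXN × 0.5025 = 887.46816249 NOK
Net change: 887.46816249 − 1000 = -112.53183751 NOK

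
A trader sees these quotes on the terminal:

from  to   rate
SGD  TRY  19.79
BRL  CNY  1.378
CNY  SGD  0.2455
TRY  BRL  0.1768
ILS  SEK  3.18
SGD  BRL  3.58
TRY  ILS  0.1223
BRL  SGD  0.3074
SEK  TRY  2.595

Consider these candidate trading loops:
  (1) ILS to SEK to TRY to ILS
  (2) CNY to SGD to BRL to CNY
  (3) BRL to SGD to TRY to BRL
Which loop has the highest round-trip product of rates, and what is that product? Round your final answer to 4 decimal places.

(1) 3.18 × 2.595 × 0.1223 = 1.00923
(2) 0.2455 × 3.58 × 1.378 = 1.21111
(3) 0.3074 × 19.79 × 0.1768 = 1.07555
Highest is cycle (2) at 1.2111 (>1, arbitrage).

1.2111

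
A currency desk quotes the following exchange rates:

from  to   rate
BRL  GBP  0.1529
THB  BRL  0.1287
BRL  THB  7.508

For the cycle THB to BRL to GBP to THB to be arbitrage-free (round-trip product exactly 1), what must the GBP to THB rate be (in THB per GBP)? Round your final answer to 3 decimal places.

Known legs of the cycle: 0.1287 × 0.1529 = 0.01967823
For no arbitrage the full-cycle product must be 1, so the missing rate is 1 / 0.01967823 ≈ 50.81758.

50.818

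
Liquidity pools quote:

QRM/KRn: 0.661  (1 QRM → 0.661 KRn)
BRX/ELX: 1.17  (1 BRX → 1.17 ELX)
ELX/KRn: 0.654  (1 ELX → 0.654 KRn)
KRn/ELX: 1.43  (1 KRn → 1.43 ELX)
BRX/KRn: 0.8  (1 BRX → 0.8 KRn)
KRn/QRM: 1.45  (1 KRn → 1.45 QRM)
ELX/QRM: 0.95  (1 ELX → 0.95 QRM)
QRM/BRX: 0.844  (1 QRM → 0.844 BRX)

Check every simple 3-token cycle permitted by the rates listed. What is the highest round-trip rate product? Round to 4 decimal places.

0.9790

BRX→KRn→QRM→BRX: 0.8 × 1.45 × 0.844 = 0.97904
BRX→ELX→QRM→BRX: 1.17 × 0.95 × 0.844 = 0.93811
KRn→ELX→QRM→KRn: 1.43 × 0.95 × 0.661 = 0.89797
Maximum is BRX→KRn→QRM→BRX at 0.9790; no arbitrage — every cycle loses value.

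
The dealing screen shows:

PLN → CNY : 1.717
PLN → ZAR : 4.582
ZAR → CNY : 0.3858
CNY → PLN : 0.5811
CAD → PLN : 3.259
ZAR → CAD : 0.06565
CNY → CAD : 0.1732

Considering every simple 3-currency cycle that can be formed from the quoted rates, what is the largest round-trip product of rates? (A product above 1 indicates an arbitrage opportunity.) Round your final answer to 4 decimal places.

1.0272

PLN→ZAR→CNY→PLN: 4.582 × 0.3858 × 0.5811 = 1.02723
CAD→PLN→ZAR→CAD: 3.259 × 4.582 × 0.06565 = 0.98033
CAD→PLN→CNY→CAD: 3.259 × 1.717 × 0.1732 = 0.96918
Maximum is PLN→ZAR→CNY→PLN at 1.0272; arbitrage exists.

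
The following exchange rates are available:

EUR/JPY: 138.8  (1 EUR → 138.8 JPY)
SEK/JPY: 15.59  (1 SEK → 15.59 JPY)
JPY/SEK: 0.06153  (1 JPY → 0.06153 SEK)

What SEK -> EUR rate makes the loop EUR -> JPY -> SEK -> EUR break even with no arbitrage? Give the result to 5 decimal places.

0.11709

Known legs of the cycle: 138.8 × 0.06153 = 8.540364
For no arbitrage the full-cycle product must be 1, so the missing rate is 1 / 8.540364 ≈ 0.1170910.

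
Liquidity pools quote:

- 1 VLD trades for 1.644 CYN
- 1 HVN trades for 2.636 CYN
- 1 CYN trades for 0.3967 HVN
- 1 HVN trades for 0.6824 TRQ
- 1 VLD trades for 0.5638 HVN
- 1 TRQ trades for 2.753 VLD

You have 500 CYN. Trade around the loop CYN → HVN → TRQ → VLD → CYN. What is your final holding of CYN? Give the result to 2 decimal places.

612.60

500 CYN × 0.3967 = 198.35 HVN
198.35 HVN × 0.6824 = 135.35404 TRQ
135.35404 TRQ × 2.753 = 372.62967212 VLD
372.62967212 VLD × 1.644 = 612.60318096528 CYN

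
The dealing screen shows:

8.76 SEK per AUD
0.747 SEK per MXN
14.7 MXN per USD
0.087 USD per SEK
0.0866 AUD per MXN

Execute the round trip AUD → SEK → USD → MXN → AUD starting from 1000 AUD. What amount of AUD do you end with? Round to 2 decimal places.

970.19

1000 AUD × 8.76 = 8760 SEK
8760 SEK × 0.087 = 762.12 USD
762.12 USD × 14.7 = 11203.164 MXN
11203.164 MXN × 0.0866 = 970.1940024 AUD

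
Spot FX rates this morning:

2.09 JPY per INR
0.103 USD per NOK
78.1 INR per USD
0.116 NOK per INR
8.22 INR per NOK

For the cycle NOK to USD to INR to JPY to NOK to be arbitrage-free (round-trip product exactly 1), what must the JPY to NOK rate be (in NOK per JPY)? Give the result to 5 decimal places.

0.05948

Known legs of the cycle: 0.103 × 78.1 × 2.09 = 16.812587
For no arbitrage the full-cycle product must be 1, so the missing rate is 1 / 16.812587 ≈ 0.0594792.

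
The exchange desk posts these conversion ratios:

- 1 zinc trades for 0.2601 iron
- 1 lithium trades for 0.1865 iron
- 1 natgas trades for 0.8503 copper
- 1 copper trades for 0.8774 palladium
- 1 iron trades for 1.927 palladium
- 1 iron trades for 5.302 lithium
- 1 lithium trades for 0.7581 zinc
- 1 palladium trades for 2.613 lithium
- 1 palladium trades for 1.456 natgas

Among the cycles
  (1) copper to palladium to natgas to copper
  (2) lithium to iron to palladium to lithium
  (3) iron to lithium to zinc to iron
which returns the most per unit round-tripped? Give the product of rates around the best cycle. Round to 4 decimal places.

1.0863

(1) 0.8774 × 1.456 × 0.8503 = 1.08625
(2) 0.1865 × 1.927 × 2.613 = 0.93907
(3) 5.302 × 0.7581 × 0.2601 = 1.04546
Highest is cycle (1) at 1.0863 (>1, arbitrage).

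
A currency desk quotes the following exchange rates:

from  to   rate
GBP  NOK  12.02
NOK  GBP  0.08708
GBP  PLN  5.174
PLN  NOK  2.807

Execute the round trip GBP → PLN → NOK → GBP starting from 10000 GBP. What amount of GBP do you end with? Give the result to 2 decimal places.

10000 GBP × 5.174 = 51740 PLN
51740 PLN × 2.807 = 145234.18 NOK
145234.18 NOK × 0.08708 = 12646.9923944 GBP

12646.99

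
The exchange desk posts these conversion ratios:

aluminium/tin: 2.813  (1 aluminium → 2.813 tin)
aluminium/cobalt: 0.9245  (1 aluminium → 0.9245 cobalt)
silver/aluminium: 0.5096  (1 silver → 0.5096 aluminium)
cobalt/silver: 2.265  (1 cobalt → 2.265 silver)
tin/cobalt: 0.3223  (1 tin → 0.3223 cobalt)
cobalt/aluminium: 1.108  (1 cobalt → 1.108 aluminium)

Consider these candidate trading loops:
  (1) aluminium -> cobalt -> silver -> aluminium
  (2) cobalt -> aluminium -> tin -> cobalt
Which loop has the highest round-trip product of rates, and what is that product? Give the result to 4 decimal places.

1.0671

(1) 0.9245 × 2.265 × 0.5096 = 1.06710
(2) 1.108 × 2.813 × 0.3223 = 1.00455
Highest is cycle (1) at 1.0671 (>1, arbitrage).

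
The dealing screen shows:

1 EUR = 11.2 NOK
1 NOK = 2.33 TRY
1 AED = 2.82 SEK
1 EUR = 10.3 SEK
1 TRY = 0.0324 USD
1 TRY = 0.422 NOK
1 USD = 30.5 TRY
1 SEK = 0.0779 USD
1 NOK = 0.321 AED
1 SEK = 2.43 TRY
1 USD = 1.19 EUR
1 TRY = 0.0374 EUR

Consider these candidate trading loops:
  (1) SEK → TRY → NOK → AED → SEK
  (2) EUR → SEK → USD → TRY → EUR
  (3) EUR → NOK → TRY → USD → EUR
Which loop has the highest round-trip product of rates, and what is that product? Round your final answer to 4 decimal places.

(1) 2.43 × 0.422 × 0.321 × 2.82 = 0.92827
(2) 10.3 × 0.0779 × 30.5 × 0.0374 = 0.91526
(3) 11.2 × 2.33 × 0.0324 × 1.19 = 1.00616
Highest is cycle (3) at 1.0062 (>1, arbitrage).

1.0062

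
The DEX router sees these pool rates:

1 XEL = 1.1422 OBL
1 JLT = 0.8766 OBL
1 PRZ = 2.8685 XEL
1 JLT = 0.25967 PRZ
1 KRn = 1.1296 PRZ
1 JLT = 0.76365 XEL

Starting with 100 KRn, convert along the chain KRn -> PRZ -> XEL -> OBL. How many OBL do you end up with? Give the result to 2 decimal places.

100 KRn × 1.1296 = 112.96 PRZ
112.96 PRZ × 2.8685 = 324.02576 XEL
324.02576 XEL × 1.1422 = 370.102223072 OBL

370.10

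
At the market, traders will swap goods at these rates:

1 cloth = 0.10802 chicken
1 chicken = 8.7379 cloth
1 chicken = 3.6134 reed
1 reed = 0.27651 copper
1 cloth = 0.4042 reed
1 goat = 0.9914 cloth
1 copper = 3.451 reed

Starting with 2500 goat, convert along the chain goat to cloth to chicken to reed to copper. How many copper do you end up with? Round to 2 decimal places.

2500 goat × 0.9914 = 2478.5 cloth
2478.5 cloth × 0.10802 = 267.72757 chicken
267.72757 chicken × 3.6134 = 967.406801438 reed
967.406801438 reed × 0.27651 = 267.49765466562138 copper

267.50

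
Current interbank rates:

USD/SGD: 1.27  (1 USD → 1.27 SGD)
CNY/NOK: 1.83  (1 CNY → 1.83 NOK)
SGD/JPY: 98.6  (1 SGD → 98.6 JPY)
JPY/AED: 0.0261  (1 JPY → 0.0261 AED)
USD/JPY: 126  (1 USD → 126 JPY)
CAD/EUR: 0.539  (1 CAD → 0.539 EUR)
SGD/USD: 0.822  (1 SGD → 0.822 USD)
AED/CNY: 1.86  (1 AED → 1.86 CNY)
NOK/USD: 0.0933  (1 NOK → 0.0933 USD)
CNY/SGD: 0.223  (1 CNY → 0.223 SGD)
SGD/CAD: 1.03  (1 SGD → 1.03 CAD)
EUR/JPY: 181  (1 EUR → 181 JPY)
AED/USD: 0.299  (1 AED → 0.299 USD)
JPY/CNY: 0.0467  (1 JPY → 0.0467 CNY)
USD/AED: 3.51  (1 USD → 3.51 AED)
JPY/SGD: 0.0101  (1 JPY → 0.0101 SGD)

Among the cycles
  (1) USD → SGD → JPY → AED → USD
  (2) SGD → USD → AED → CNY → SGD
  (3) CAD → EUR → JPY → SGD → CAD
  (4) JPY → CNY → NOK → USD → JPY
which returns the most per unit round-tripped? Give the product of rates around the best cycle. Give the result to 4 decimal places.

(1) 1.27 × 98.6 × 0.0261 × 0.299 = 0.97722
(2) 0.822 × 3.51 × 1.86 × 0.223 = 1.19673
(3) 0.539 × 181 × 0.0101 × 1.03 = 1.01491
(4) 0.0467 × 1.83 × 0.0933 × 126 = 1.00466
Highest is cycle (2) at 1.1967 (>1, arbitrage).

1.1967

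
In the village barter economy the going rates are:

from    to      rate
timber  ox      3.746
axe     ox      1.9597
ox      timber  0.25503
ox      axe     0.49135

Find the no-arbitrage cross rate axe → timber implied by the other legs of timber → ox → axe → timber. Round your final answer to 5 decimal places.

Known legs of the cycle: 3.746 × 0.49135 = 1.8405971
For no arbitrage the full-cycle product must be 1, so the missing rate is 1 / 1.8405971 ≈ 0.5433020.

0.54330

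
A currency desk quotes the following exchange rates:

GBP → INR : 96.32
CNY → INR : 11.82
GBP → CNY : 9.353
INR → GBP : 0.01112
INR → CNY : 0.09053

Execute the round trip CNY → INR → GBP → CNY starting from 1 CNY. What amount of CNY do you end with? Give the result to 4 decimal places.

1 CNY × 11.82 = 11.82 INR
11.82 INR × 0.01112 = 0.1314384 GBP
0.1314384 GBP × 9.353 = 1.2293433552 CNY

1.2293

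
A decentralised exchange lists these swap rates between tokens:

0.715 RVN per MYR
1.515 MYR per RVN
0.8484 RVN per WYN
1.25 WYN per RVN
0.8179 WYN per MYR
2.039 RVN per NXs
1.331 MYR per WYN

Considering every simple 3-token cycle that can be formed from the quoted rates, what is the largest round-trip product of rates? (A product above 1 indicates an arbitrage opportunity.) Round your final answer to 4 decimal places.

RVN→WYN→MYR→RVN: 1.25 × 1.331 × 0.715 = 1.18958
RVN→MYR→WYN→RVN: 1.515 × 0.8179 × 0.8484 = 1.05127
Maximum is RVN→WYN→MYR→RVN at 1.1896; arbitrage exists.

1.1896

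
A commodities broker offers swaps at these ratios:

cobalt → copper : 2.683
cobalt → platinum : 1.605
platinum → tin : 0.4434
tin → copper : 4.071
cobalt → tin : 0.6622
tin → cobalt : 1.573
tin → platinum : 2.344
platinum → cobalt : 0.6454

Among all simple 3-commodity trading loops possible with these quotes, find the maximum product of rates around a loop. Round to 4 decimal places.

platinum→tin→cobalt→platinum: 0.4434 × 1.573 × 1.605 = 1.11944
platinum→cobalt→tin→platinum: 0.6454 × 0.6622 × 2.344 = 1.00179
Maximum is platinum→tin→cobalt→platinum at 1.1194; arbitrage exists.

1.1194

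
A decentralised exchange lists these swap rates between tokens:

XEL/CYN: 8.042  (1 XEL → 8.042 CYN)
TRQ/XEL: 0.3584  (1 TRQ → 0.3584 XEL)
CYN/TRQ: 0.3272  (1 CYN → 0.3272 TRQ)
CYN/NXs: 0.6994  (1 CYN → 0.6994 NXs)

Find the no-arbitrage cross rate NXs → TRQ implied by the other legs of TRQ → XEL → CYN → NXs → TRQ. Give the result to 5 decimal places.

Known legs of the cycle: 0.3584 × 8.042 × 0.6994 = 2.01584760832
For no arbitrage the full-cycle product must be 1, so the missing rate is 1 / 2.01584760832 ≈ 0.4960692.

0.49607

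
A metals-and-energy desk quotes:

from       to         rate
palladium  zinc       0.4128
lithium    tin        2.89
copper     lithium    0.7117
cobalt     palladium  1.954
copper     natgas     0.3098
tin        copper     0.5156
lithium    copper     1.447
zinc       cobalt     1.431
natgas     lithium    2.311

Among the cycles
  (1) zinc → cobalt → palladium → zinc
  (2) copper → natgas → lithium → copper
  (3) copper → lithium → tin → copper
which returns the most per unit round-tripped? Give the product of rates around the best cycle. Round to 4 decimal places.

1.1543

(1) 1.431 × 1.954 × 0.4128 = 1.15426
(2) 0.3098 × 2.311 × 1.447 = 1.03598
(3) 0.7117 × 2.89 × 0.5156 = 1.06049
Highest is cycle (1) at 1.1543 (>1, arbitrage).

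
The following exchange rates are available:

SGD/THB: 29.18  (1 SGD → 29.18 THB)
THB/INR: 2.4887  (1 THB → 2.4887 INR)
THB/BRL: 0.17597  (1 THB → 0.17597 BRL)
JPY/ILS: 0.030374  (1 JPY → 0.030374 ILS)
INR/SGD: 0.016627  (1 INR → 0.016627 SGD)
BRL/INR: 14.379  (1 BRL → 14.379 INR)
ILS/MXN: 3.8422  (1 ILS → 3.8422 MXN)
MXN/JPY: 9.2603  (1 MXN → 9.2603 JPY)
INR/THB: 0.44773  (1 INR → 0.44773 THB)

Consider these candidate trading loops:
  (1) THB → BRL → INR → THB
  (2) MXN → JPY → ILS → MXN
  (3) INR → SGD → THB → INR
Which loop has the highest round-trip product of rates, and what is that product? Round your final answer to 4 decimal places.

1.2075

(1) 0.17597 × 14.379 × 0.44773 = 1.13288
(2) 9.2603 × 0.030374 × 3.8422 = 1.08070
(3) 0.016627 × 29.18 × 2.4887 = 1.20746
Highest is cycle (3) at 1.2075 (>1, arbitrage).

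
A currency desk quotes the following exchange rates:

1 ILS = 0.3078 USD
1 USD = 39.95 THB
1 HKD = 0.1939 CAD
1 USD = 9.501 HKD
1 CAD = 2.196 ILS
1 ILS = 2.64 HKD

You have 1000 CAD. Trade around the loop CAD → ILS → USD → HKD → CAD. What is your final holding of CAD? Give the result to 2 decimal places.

1245.23

1000 CAD × 2.196 = 2196 ILS
2196 ILS × 0.3078 = 675.9288 USD
675.9288 USD × 9.501 = 6421.9995288 HKD
6421.9995288 HKD × 0.1939 = 1245.22570863432 CAD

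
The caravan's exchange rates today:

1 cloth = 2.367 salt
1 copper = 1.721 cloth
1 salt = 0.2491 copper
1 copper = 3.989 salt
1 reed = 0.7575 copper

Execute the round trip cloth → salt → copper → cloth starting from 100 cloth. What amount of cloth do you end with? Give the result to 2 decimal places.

100 cloth × 2.367 = 236.7 salt
236.7 salt × 0.2491 = 58.96197 copper
58.96197 copper × 1.721 = 101.47355037 cloth

101.47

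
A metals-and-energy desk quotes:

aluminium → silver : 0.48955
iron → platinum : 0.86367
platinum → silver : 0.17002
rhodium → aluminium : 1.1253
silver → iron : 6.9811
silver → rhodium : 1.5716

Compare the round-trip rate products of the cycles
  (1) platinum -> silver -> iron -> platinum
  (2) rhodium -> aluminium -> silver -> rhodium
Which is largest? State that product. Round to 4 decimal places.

(1) 0.17002 × 6.9811 × 0.86367 = 1.02511
(2) 1.1253 × 0.48955 × 1.5716 = 0.86578
Highest is cycle (1) at 1.0251 (>1, arbitrage).

1.0251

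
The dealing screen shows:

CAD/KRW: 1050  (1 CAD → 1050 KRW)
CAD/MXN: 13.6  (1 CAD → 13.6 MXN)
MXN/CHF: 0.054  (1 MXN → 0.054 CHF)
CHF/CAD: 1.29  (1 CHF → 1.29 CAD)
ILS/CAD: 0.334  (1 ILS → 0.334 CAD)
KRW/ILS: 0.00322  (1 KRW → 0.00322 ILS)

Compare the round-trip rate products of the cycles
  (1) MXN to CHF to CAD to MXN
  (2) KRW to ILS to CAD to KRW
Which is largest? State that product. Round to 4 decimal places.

1.1293

(1) 0.054 × 1.29 × 13.6 = 0.94738
(2) 0.00322 × 0.334 × 1050 = 1.12925
Highest is cycle (2) at 1.1293 (>1, arbitrage).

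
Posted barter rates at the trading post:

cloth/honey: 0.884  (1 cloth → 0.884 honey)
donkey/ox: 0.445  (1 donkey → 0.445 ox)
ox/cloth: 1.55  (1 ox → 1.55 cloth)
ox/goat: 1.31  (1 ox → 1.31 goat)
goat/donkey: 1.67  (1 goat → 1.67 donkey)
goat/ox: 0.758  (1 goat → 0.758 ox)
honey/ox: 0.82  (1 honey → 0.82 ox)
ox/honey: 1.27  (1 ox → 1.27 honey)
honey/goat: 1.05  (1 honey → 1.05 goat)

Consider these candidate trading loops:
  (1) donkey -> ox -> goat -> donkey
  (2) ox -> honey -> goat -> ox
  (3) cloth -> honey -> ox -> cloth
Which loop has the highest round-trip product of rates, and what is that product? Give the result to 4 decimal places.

(1) 0.445 × 1.31 × 1.67 = 0.97353
(2) 1.27 × 1.05 × 0.758 = 1.01079
(3) 0.884 × 0.82 × 1.55 = 1.12356
Highest is cycle (3) at 1.1236 (>1, arbitrage).

1.1236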